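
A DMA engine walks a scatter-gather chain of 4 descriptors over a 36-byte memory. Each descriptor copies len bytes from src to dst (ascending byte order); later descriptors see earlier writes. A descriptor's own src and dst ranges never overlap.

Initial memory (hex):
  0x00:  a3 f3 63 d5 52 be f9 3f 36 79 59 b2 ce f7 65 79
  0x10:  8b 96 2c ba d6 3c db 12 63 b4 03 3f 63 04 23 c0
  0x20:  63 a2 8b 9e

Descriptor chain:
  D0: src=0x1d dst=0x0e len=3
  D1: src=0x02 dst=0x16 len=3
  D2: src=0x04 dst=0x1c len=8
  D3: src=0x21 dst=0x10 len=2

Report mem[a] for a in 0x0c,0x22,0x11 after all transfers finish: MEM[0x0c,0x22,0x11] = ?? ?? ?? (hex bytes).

#0 dst[0x0e+3] := {0x04,0x23,0xc0}
#1 dst[0x16+3] := {0x63,0xd5,0x52}
#2 dst[0x1c+8] := {0x52,0xbe,0xf9,0x3f,0x36,0x79,0x59,0xb2}
#3 dst[0x10+2] := {0x79,0x59}
query mem[0x0c]=0xce, mem[0x22]=0x59, mem[0x11]=0x59

MEM[0x0c,0x22,0x11] = ce 59 59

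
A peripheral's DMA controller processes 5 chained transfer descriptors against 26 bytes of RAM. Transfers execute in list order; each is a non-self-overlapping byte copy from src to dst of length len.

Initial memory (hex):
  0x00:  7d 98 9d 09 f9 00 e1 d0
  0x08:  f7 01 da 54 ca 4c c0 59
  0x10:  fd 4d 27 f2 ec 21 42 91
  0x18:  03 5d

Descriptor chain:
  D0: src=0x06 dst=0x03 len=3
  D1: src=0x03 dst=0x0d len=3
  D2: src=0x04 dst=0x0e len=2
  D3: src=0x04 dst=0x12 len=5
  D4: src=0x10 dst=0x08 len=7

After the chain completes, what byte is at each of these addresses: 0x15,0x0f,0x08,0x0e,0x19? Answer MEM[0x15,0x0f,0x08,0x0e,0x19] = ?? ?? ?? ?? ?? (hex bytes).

[0] 0x06->0x03 len=3 : e1 d0 f7
[1] 0x03->0x0d len=3 : e1 d0 f7
[2] 0x04->0x0e len=2 : d0 f7
[3] 0x04->0x12 len=5 : d0 f7 e1 d0 f7
[4] 0x10->0x08 len=7 : fd 4d d0 f7 e1 d0 f7
query mem[0x15]=0xd0, mem[0x0f]=0xf7, mem[0x08]=0xfd, mem[0x0e]=0xf7, mem[0x19]=0x5d

MEM[0x15,0x0f,0x08,0x0e,0x19] = d0 f7 fd f7 5d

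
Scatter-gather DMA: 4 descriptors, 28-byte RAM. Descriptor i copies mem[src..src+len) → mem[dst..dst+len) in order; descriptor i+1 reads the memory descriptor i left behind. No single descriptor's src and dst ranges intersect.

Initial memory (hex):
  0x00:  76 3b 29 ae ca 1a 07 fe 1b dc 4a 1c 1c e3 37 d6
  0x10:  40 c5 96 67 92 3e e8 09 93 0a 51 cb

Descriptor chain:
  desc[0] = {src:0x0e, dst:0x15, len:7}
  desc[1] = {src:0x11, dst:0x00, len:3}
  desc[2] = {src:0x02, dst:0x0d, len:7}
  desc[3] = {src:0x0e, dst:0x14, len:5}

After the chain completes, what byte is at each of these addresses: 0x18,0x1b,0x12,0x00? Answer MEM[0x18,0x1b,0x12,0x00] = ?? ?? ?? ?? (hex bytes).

[0] 0x0e->0x15 len=7 : 37 d6 40 c5 96 67 92
[1] 0x11->0x00 len=3 : c5 96 67
[2] 0x02->0x0d len=7 : 67 ae ca 1a 07 fe 1b
[3] 0x0e->0x14 len=5 : ae ca 1a 07 fe
query mem[0x18]=0xfe, mem[0x1b]=0x92, mem[0x12]=0xfe, mem[0x00]=0xc5

MEM[0x18,0x1b,0x12,0x00] = fe 92 fe c5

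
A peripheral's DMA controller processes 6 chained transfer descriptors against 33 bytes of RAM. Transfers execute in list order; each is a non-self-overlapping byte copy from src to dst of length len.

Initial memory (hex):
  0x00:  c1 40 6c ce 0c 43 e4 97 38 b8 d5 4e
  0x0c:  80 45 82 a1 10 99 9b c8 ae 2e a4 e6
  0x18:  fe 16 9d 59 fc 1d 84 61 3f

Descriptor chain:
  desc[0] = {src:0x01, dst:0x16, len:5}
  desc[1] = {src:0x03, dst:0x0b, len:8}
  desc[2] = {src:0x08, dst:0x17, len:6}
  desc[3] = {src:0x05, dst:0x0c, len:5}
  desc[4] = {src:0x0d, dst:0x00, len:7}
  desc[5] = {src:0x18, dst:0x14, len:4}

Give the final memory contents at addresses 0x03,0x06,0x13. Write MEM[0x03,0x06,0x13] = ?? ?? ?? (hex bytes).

[0] 0x01->0x16 len=5 : 40 6c ce 0c 43
[1] 0x03->0x0b len=8 : ce 0c 43 e4 97 38 b8 d5
[2] 0x08->0x17 len=6 : 38 b8 d5 ce 0c 43
[3] 0x05->0x0c len=5 : 43 e4 97 38 b8
[4] 0x0d->0x00 len=7 : e4 97 38 b8 b8 d5 c8
[5] 0x18->0x14 len=4 : b8 d5 ce 0c
query mem[0x03]=0xb8, mem[0x06]=0xc8, mem[0x13]=0xc8

MEM[0x03,0x06,0x13] = b8 c8 c8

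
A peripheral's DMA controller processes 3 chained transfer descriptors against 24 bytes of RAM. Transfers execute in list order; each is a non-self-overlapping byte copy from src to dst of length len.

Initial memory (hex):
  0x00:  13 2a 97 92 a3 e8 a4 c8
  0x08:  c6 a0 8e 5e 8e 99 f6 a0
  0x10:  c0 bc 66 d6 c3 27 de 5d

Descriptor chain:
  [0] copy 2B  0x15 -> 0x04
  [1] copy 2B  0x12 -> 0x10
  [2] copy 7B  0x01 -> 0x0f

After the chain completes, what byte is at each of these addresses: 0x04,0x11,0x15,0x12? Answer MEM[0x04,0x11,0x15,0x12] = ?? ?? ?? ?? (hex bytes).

  after D0: wrote 2B at 0x04 = 27de
  after D1: wrote 2B at 0x10 = 66d6
  after D2: wrote 7B at 0x0f = 2a979227dea4c8
query mem[0x04]=0x27, mem[0x11]=0x92, mem[0x15]=0xc8, mem[0x12]=0x27

MEM[0x04,0x11,0x15,0x12] = 27 92 c8 27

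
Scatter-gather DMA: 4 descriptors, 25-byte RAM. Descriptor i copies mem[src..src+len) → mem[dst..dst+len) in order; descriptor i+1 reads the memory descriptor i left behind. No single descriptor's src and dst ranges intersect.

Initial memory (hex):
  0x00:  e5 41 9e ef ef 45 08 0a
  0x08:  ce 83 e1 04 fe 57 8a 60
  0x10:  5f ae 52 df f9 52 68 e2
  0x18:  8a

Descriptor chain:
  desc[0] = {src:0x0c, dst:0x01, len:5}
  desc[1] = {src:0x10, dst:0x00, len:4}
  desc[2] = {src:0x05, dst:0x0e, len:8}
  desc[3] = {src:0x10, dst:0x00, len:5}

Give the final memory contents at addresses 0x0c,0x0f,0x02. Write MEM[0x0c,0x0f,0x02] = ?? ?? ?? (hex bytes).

D0: mem[0x01..0x05] <- [fe 57 8a 60 5f]
D1: mem[0x00..0x03] <- [5f ae 52 df]
D2: mem[0x0e..0x15] <- [5f 08 0a ce 83 e1 04 fe]
D3: mem[0x00..0x04] <- [0a ce 83 e1 04]
query mem[0x0c]=0xfe, mem[0x0f]=0x08, mem[0x02]=0x83

MEM[0x0c,0x0f,0x02] = fe 08 83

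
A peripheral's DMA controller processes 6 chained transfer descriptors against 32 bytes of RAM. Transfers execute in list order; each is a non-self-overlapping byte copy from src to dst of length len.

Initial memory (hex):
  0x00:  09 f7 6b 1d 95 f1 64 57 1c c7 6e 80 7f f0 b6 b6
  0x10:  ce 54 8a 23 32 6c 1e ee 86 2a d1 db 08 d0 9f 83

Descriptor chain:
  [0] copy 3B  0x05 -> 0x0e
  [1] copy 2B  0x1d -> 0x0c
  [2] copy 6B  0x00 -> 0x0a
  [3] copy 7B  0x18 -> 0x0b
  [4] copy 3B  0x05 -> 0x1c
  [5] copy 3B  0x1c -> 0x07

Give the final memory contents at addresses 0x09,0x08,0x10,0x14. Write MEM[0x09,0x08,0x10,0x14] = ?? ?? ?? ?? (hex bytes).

#0 dst[0x0e+3] := {0xf1,0x64,0x57}
#1 dst[0x0c+2] := {0xd0,0x9f}
#2 dst[0x0a+6] := {0x09,0xf7,0x6b,0x1d,0x95,0xf1}
#3 dst[0x0b+7] := {0x86,0x2a,0xd1,0xdb,0x08,0xd0,0x9f}
#4 dst[0x1c+3] := {0xf1,0x64,0x57}
#5 dst[0x07+3] := {0xf1,0x64,0x57}
query mem[0x09]=0x57, mem[0x08]=0x64, mem[0x10]=0xd0, mem[0x14]=0x32

MEM[0x09,0x08,0x10,0x14] = 57 64 d0 32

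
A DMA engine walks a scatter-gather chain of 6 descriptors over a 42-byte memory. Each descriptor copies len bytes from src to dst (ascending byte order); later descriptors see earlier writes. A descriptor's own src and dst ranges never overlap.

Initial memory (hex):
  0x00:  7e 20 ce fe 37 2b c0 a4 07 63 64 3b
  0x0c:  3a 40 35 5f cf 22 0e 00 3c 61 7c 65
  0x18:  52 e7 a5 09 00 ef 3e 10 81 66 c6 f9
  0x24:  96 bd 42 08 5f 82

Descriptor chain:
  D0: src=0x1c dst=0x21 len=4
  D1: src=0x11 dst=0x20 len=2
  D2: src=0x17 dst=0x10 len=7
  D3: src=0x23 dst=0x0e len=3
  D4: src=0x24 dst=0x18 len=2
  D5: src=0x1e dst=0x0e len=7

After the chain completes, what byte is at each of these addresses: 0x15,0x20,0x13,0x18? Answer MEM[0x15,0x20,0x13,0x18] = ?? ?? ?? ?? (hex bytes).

MEM[0x15,0x20,0x13,0x18] = 00 22 3e 10

D0: mem[0x21..0x24] <- [00 ef 3e 10]
D1: mem[0x20..0x21] <- [22 0e]
D2: mem[0x10..0x16] <- [65 52 e7 a5 09 00 ef]
D3: mem[0x0e..0x10] <- [3e 10 bd]
D4: mem[0x18..0x19] <- [10 bd]
D5: mem[0x0e..0x14] <- [3e 10 22 0e ef 3e 10]
query mem[0x15]=0x00, mem[0x20]=0x22, mem[0x13]=0x3e, mem[0x18]=0x10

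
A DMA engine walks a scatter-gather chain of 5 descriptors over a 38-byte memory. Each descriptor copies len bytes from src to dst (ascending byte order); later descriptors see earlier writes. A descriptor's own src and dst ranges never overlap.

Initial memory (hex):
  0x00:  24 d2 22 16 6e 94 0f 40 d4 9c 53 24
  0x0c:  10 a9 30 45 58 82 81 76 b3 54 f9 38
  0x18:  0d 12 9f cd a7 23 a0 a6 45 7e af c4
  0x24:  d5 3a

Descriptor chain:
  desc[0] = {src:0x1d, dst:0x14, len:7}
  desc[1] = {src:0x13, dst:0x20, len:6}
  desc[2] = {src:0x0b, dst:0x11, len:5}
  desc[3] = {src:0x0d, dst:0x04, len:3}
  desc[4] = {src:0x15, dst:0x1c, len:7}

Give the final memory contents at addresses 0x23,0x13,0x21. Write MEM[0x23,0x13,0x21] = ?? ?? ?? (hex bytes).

MEM[0x23,0x13,0x21] = a6 a9 c4

  after D0: wrote 7B at 0x14 = 23a0a6457eafc4
  after D1: wrote 6B at 0x20 = 7623a0a6457e
  after D2: wrote 5B at 0x11 = 2410a93045
  after D3: wrote 3B at 0x04 = a93045
  after D4: wrote 7B at 0x1c = 45a6457eafc4cd
query mem[0x23]=0xa6, mem[0x13]=0xa9, mem[0x21]=0xc4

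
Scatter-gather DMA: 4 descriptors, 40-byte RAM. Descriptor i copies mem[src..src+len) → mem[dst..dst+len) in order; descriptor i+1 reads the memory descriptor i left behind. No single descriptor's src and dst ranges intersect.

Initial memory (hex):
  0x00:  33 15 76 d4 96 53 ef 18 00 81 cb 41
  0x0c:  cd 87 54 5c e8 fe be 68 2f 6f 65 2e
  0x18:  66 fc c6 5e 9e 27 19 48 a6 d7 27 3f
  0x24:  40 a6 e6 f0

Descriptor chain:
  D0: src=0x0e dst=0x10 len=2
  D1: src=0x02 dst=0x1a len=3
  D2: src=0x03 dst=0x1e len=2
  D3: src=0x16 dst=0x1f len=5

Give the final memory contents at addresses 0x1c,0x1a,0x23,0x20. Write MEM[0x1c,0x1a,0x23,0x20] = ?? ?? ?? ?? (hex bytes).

MEM[0x1c,0x1a,0x23,0x20] = 96 76 76 2e

#0 dst[0x10+2] := {0x54,0x5c}
#1 dst[0x1a+3] := {0x76,0xd4,0x96}
#2 dst[0x1e+2] := {0xd4,0x96}
#3 dst[0x1f+5] := {0x65,0x2e,0x66,0xfc,0x76}
query mem[0x1c]=0x96, mem[0x1a]=0x76, mem[0x23]=0x76, mem[0x20]=0x2e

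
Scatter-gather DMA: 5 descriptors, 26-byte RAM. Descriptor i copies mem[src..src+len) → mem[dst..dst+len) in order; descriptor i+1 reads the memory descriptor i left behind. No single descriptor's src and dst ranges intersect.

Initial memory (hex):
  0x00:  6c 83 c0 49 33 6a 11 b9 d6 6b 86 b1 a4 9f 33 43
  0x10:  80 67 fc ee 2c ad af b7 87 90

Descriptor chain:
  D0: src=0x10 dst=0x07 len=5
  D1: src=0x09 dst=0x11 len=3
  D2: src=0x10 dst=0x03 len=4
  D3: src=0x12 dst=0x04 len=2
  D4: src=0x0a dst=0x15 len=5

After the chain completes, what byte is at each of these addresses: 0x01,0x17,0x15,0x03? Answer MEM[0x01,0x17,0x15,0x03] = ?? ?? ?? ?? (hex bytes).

  after D0: wrote 5B at 0x07 = 8067fcee2c
  after D1: wrote 3B at 0x11 = fcee2c
  after D2: wrote 4B at 0x03 = 80fcee2c
  after D3: wrote 2B at 0x04 = ee2c
  after D4: wrote 5B at 0x15 = ee2ca49f33
query mem[0x01]=0x83, mem[0x17]=0xa4, mem[0x15]=0xee, mem[0x03]=0x80

MEM[0x01,0x17,0x15,0x03] = 83 a4 ee 80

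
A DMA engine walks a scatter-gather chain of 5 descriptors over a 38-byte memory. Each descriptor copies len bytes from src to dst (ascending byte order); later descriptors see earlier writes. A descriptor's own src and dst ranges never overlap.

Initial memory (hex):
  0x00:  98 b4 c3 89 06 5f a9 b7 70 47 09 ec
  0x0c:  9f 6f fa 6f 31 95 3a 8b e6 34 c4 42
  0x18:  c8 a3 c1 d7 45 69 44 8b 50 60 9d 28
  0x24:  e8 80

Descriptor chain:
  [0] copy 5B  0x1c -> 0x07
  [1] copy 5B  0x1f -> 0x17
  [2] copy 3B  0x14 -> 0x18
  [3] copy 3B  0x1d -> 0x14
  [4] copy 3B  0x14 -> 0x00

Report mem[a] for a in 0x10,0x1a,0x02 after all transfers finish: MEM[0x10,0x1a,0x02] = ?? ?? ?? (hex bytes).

  after D0: wrote 5B at 0x07 = 4569448b50
  after D1: wrote 5B at 0x17 = 8b50609d28
  after D2: wrote 3B at 0x18 = e634c4
  after D3: wrote 3B at 0x14 = 69448b
  after D4: wrote 3B at 0x00 = 69448b
query mem[0x10]=0x31, mem[0x1a]=0xc4, mem[0x02]=0x8b

MEM[0x10,0x1a,0x02] = 31 c4 8b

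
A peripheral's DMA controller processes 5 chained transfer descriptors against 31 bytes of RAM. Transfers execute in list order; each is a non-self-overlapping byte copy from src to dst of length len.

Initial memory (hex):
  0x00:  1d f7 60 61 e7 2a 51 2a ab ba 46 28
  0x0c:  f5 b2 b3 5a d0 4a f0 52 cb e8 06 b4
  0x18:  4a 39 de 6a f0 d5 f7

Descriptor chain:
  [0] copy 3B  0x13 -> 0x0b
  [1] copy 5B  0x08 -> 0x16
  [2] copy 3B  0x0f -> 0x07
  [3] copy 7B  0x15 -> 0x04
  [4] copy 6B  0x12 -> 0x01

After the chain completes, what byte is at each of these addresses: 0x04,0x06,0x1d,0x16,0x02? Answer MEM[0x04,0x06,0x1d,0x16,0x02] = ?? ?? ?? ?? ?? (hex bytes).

MEM[0x04,0x06,0x1d,0x16,0x02] = e8 ba d5 ab 52

#0 dst[0x0b+3] := {0x52,0xcb,0xe8}
#1 dst[0x16+5] := {0xab,0xba,0x46,0x52,0xcb}
#2 dst[0x07+3] := {0x5a,0xd0,0x4a}
#3 dst[0x04+7] := {0xe8,0xab,0xba,0x46,0x52,0xcb,0x6a}
#4 dst[0x01+6] := {0xf0,0x52,0xcb,0xe8,0xab,0xba}
query mem[0x04]=0xe8, mem[0x06]=0xba, mem[0x1d]=0xd5, mem[0x16]=0xab, mem[0x02]=0x52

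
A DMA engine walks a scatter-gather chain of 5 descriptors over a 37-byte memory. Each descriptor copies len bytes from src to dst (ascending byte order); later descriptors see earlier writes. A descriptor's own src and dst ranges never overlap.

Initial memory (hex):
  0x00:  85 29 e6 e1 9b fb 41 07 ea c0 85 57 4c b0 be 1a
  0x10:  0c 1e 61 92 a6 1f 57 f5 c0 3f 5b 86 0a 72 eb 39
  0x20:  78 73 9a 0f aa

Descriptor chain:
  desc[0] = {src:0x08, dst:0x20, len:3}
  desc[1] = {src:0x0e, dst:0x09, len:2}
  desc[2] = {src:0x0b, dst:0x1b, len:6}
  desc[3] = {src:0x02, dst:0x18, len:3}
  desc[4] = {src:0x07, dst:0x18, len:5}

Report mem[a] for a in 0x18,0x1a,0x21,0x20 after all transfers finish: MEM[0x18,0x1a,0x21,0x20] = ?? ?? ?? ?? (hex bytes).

[0] 0x08->0x20 len=3 : ea c0 85
[1] 0x0e->0x09 len=2 : be 1a
[2] 0x0b->0x1b len=6 : 57 4c b0 be 1a 0c
[3] 0x02->0x18 len=3 : e6 e1 9b
[4] 0x07->0x18 len=5 : 07 ea be 1a 57
query mem[0x18]=0x07, mem[0x1a]=0xbe, mem[0x21]=0xc0, mem[0x20]=0x0c

MEM[0x18,0x1a,0x21,0x20] = 07 be c0 0c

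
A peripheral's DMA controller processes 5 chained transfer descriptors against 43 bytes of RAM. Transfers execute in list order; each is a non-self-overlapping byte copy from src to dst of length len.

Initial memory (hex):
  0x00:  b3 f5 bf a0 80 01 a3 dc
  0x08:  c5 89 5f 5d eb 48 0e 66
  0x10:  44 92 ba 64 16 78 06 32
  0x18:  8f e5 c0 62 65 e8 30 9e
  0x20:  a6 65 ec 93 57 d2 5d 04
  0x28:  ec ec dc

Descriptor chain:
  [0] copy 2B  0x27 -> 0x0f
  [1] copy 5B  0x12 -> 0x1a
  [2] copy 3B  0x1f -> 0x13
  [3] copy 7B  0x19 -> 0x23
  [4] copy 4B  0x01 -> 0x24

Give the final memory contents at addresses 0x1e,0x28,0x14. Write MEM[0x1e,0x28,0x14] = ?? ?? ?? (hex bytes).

MEM[0x1e,0x28,0x14] = 06 06 a6

#0 dst[0x0f+2] := {0x04,0xec}
#1 dst[0x1a+5] := {0xba,0x64,0x16,0x78,0x06}
#2 dst[0x13+3] := {0x9e,0xa6,0x65}
#3 dst[0x23+7] := {0xe5,0xba,0x64,0x16,0x78,0x06,0x9e}
#4 dst[0x24+4] := {0xf5,0xbf,0xa0,0x80}
query mem[0x1e]=0x06, mem[0x28]=0x06, mem[0x14]=0xa6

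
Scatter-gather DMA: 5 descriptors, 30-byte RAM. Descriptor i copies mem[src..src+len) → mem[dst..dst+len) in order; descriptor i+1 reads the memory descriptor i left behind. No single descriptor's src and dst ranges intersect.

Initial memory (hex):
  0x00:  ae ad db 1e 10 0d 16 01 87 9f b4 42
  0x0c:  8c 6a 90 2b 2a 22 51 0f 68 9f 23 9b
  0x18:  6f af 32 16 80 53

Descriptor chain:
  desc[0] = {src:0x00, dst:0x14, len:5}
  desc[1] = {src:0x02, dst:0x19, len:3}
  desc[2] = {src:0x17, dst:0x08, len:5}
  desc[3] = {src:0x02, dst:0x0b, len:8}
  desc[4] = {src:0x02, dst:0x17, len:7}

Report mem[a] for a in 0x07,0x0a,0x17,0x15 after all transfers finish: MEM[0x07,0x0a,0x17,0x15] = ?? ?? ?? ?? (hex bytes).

MEM[0x07,0x0a,0x17,0x15] = 01 db db ad

[0] 0x00->0x14 len=5 : ae ad db 1e 10
[1] 0x02->0x19 len=3 : db 1e 10
[2] 0x17->0x08 len=5 : 1e 10 db 1e 10
[3] 0x02->0x0b len=8 : db 1e 10 0d 16 01 1e 10
[4] 0x02->0x17 len=7 : db 1e 10 0d 16 01 1e
query mem[0x07]=0x01, mem[0x0a]=0xdb, mem[0x17]=0xdb, mem[0x15]=0xad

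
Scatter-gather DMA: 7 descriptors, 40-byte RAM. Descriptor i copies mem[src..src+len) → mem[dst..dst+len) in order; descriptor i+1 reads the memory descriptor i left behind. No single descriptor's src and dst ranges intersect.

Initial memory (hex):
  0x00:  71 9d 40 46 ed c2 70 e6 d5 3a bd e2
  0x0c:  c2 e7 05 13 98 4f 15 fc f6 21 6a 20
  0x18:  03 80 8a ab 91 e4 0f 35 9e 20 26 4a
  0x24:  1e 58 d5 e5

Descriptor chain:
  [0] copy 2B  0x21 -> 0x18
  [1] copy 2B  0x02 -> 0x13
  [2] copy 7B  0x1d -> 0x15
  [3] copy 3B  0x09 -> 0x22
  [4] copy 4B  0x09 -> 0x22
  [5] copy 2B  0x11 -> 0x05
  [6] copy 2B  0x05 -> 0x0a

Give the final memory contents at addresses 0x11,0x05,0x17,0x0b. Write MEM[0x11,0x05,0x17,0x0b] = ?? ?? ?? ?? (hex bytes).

  after D0: wrote 2B at 0x18 = 2026
  after D1: wrote 2B at 0x13 = 4046
  after D2: wrote 7B at 0x15 = e40f359e20264a
  after D3: wrote 3B at 0x22 = 3abde2
  after D4: wrote 4B at 0x22 = 3abde2c2
  after D5: wrote 2B at 0x05 = 4f15
  after D6: wrote 2B at 0x0a = 4f15
query mem[0x11]=0x4f, mem[0x05]=0x4f, mem[0x17]=0x35, mem[0x0b]=0x15

MEM[0x11,0x05,0x17,0x0b] = 4f 4f 35 15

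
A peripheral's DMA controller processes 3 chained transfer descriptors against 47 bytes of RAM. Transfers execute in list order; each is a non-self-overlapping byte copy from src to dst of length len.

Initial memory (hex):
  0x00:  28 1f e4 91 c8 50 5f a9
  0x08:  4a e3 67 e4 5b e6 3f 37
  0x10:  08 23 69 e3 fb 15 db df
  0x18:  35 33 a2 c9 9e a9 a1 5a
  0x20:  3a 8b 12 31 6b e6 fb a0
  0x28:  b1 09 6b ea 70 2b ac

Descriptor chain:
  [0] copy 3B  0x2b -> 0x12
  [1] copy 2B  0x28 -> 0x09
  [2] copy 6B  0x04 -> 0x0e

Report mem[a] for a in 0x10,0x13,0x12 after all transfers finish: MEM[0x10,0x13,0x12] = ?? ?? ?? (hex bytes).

D0: mem[0x12..0x14] <- [ea 70 2b]
D1: mem[0x09..0x0a] <- [b1 09]
D2: mem[0x0e..0x13] <- [c8 50 5f a9 4a b1]
query mem[0x10]=0x5f, mem[0x13]=0xb1, mem[0x12]=0x4a

MEM[0x10,0x13,0x12] = 5f b1 4a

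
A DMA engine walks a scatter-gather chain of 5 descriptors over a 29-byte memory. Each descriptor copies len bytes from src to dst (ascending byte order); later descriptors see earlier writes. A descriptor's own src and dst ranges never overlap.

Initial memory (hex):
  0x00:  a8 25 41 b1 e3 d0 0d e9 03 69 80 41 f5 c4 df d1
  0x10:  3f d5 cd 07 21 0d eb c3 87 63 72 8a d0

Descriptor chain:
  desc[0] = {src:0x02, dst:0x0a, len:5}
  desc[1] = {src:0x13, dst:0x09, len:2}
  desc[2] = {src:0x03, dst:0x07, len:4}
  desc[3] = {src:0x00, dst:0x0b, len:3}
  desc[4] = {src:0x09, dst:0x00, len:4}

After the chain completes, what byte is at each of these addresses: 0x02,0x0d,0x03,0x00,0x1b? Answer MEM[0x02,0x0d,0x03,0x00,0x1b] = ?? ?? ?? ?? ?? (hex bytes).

MEM[0x02,0x0d,0x03,0x00,0x1b] = a8 41 25 d0 8a

[0] 0x02->0x0a len=5 : 41 b1 e3 d0 0d
[1] 0x13->0x09 len=2 : 07 21
[2] 0x03->0x07 len=4 : b1 e3 d0 0d
[3] 0x00->0x0b len=3 : a8 25 41
[4] 0x09->0x00 len=4 : d0 0d a8 25
query mem[0x02]=0xa8, mem[0x0d]=0x41, mem[0x03]=0x25, mem[0x00]=0xd0, mem[0x1b]=0x8a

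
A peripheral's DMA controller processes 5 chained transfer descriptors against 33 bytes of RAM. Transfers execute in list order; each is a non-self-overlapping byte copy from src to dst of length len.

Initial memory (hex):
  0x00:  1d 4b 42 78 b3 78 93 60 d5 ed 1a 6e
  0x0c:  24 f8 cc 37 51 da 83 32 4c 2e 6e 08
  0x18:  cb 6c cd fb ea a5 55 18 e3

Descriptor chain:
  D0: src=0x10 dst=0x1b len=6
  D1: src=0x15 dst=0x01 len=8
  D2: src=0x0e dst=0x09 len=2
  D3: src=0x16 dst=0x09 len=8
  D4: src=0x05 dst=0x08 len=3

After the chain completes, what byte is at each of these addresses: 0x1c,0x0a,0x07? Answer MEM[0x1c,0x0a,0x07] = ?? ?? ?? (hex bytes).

MEM[0x1c,0x0a,0x07] = da 51 51

[0] 0x10->0x1b len=6 : 51 da 83 32 4c 2e
[1] 0x15->0x01 len=8 : 2e 6e 08 cb 6c cd 51 da
[2] 0x0e->0x09 len=2 : cc 37
[3] 0x16->0x09 len=8 : 6e 08 cb 6c cd 51 da 83
[4] 0x05->0x08 len=3 : 6c cd 51
query mem[0x1c]=0xda, mem[0x0a]=0x51, mem[0x07]=0x51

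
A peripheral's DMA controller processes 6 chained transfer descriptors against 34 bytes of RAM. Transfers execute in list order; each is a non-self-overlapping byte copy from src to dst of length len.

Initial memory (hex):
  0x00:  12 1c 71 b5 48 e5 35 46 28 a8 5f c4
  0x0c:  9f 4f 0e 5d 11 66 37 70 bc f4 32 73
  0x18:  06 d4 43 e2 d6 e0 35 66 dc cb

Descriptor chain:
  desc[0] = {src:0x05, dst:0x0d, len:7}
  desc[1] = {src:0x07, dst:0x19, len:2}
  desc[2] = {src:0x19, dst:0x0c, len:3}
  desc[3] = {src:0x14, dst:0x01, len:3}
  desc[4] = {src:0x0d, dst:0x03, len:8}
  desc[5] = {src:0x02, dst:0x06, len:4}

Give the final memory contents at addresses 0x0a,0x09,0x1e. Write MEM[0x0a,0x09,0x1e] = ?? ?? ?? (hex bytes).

  after D0: wrote 7B at 0x0d = e5354628a85fc4
  after D1: wrote 2B at 0x19 = 4628
  after D2: wrote 3B at 0x0c = 4628e2
  after D3: wrote 3B at 0x01 = bcf432
  after D4: wrote 8B at 0x03 = 28e24628a85fc4bc
  after D5: wrote 4B at 0x06 = f428e246
query mem[0x0a]=0xbc, mem[0x09]=0x46, mem[0x1e]=0x35

MEM[0x0a,0x09,0x1e] = bc 46 35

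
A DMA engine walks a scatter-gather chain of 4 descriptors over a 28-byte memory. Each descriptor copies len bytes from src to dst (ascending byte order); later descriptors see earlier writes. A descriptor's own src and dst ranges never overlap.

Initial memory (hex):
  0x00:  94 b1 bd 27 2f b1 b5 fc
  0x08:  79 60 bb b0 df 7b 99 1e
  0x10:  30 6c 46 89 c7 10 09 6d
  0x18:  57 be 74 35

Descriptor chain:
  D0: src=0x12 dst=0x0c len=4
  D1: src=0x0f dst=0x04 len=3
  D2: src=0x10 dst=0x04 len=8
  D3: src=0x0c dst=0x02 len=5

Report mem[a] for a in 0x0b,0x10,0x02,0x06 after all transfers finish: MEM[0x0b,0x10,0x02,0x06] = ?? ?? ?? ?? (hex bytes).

  after D0: wrote 4B at 0x0c = 4689c710
  after D1: wrote 3B at 0x04 = 10306c
  after D2: wrote 8B at 0x04 = 306c4689c710096d
  after D3: wrote 5B at 0x02 = 4689c71030
query mem[0x0b]=0x6d, mem[0x10]=0x30, mem[0x02]=0x46, mem[0x06]=0x30

MEM[0x0b,0x10,0x02,0x06] = 6d 30 46 30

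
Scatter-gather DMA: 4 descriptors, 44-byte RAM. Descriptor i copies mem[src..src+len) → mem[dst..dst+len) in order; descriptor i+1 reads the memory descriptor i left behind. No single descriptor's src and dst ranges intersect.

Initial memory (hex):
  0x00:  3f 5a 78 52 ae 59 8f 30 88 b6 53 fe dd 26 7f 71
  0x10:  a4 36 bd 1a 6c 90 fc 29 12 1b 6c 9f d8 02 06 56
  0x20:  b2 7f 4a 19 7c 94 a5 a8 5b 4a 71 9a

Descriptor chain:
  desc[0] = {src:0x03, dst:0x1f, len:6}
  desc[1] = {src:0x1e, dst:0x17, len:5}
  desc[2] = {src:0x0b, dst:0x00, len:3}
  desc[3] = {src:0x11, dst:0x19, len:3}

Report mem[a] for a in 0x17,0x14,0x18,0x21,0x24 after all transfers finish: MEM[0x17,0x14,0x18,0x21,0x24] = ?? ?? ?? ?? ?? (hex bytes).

MEM[0x17,0x14,0x18,0x21,0x24] = 06 6c 52 59 88

[0] 0x03->0x1f len=6 : 52 ae 59 8f 30 88
[1] 0x1e->0x17 len=5 : 06 52 ae 59 8f
[2] 0x0b->0x00 len=3 : fe dd 26
[3] 0x11->0x19 len=3 : 36 bd 1a
query mem[0x17]=0x06, mem[0x14]=0x6c, mem[0x18]=0x52, mem[0x21]=0x59, mem[0x24]=0x88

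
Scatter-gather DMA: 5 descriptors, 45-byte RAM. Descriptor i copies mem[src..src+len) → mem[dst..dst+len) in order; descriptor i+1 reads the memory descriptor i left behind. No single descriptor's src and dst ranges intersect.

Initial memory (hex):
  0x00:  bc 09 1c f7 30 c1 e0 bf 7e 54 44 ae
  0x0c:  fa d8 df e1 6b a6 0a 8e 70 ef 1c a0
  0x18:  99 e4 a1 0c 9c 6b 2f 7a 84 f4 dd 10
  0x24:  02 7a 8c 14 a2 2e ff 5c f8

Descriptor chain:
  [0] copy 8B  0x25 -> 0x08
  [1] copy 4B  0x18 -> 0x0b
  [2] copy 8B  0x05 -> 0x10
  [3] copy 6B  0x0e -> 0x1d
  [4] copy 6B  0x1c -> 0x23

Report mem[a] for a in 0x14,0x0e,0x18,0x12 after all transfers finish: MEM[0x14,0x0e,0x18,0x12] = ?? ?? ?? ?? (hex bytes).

#0 dst[0x08+8] := {0x7a,0x8c,0x14,0xa2,0x2e,0xff,0x5c,0xf8}
#1 dst[0x0b+4] := {0x99,0xe4,0xa1,0x0c}
#2 dst[0x10+8] := {0xc1,0xe0,0xbf,0x7a,0x8c,0x14,0x99,0xe4}
#3 dst[0x1d+6] := {0x0c,0xf8,0xc1,0xe0,0xbf,0x7a}
#4 dst[0x23+6] := {0x9c,0x0c,0xf8,0xc1,0xe0,0xbf}
query mem[0x14]=0x8c, mem[0x0e]=0x0c, mem[0x18]=0x99, mem[0x12]=0xbf

MEM[0x14,0x0e,0x18,0x12] = 8c 0c 99 bf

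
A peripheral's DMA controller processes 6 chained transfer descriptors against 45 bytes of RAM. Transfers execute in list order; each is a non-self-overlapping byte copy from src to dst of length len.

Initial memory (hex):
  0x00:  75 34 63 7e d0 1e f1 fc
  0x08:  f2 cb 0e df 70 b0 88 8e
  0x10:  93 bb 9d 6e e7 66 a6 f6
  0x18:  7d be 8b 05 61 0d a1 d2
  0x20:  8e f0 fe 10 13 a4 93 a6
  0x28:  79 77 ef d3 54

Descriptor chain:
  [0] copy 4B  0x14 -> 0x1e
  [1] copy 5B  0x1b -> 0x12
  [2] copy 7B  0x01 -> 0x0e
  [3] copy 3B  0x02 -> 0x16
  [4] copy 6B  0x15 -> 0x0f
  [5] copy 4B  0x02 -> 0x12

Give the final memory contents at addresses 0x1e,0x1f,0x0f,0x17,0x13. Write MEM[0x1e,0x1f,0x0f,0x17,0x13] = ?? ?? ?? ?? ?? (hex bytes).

MEM[0x1e,0x1f,0x0f,0x17,0x13] = e7 66 e7 7e 7e

D0: mem[0x1e..0x21] <- [e7 66 a6 f6]
D1: mem[0x12..0x16] <- [05 61 0d e7 66]
D2: mem[0x0e..0x14] <- [34 63 7e d0 1e f1 fc]
D3: mem[0x16..0x18] <- [63 7e d0]
D4: mem[0x0f..0x14] <- [e7 63 7e d0 be 8b]
D5: mem[0x12..0x15] <- [63 7e d0 1e]
query mem[0x1e]=0xe7, mem[0x1f]=0x66, mem[0x0f]=0xe7, mem[0x17]=0x7e, mem[0x13]=0x7e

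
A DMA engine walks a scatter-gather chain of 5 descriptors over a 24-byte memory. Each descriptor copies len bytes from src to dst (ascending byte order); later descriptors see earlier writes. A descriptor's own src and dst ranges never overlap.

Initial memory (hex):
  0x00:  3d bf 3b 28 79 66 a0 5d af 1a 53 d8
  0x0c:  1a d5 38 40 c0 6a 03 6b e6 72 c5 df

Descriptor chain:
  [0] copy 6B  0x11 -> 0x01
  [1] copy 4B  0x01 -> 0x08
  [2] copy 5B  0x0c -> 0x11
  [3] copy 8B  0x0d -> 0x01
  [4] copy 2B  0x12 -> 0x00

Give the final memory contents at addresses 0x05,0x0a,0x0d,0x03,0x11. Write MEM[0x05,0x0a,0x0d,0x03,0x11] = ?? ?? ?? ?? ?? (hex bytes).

D0: mem[0x01..0x06] <- [6a 03 6b e6 72 c5]
D1: mem[0x08..0x0b] <- [6a 03 6b e6]
D2: mem[0x11..0x15] <- [1a d5 38 40 c0]
D3: mem[0x01..0x08] <- [d5 38 40 c0 1a d5 38 40]
D4: mem[0x00..0x01] <- [d5 38]
query mem[0x05]=0x1a, mem[0x0a]=0x6b, mem[0x0d]=0xd5, mem[0x03]=0x40, mem[0x11]=0x1a

MEM[0x05,0x0a,0x0d,0x03,0x11] = 1a 6b d5 40 1a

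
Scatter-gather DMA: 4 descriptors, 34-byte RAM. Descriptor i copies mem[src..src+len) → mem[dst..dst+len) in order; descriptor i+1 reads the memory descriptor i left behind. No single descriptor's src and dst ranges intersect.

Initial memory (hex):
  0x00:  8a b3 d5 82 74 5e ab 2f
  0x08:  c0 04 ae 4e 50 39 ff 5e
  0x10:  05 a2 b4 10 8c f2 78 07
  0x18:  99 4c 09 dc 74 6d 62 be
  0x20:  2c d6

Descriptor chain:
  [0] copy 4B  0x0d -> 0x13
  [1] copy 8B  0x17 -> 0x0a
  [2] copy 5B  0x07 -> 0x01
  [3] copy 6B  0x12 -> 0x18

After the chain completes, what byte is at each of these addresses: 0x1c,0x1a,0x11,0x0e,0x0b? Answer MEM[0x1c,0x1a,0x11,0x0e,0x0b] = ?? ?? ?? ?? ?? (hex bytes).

MEM[0x1c,0x1a,0x11,0x0e,0x0b] = 05 ff 62 dc 99

D0: mem[0x13..0x16] <- [39 ff 5e 05]
D1: mem[0x0a..0x11] <- [07 99 4c 09 dc 74 6d 62]
D2: mem[0x01..0x05] <- [2f c0 04 07 99]
D3: mem[0x18..0x1d] <- [b4 39 ff 5e 05 07]
query mem[0x1c]=0x05, mem[0x1a]=0xff, mem[0x11]=0x62, mem[0x0e]=0xdc, mem[0x0b]=0x99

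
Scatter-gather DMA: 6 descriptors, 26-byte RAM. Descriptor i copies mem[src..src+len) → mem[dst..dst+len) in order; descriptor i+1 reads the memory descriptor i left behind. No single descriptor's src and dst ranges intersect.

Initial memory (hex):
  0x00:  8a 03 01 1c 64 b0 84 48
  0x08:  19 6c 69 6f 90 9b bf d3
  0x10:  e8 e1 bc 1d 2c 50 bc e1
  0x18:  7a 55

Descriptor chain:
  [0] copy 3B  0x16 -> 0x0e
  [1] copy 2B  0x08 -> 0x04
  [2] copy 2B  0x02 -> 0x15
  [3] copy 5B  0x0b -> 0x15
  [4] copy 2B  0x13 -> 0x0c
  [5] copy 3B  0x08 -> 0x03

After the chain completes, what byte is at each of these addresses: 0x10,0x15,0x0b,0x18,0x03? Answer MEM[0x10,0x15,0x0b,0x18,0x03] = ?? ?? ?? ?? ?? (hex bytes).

[0] 0x16->0x0e len=3 : bc e1 7a
[1] 0x08->0x04 len=2 : 19 6c
[2] 0x02->0x15 len=2 : 01 1c
[3] 0x0b->0x15 len=5 : 6f 90 9b bc e1
[4] 0x13->0x0c len=2 : 1d 2c
[5] 0x08->0x03 len=3 : 19 6c 69
query mem[0x10]=0x7a, mem[0x15]=0x6f, mem[0x0b]=0x6f, mem[0x18]=0xbc, mem[0x03]=0x19

MEM[0x10,0x15,0x0b,0x18,0x03] = 7a 6f 6f bc 19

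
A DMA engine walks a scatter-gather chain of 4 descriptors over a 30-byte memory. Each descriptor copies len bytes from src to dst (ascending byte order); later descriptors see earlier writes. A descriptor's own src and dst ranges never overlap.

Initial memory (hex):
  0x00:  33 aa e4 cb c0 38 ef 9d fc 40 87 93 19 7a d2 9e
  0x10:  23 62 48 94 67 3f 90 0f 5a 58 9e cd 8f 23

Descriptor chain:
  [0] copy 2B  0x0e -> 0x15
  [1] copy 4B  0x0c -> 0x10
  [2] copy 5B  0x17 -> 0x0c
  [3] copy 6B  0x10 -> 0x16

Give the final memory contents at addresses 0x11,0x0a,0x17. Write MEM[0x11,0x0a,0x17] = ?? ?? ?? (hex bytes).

MEM[0x11,0x0a,0x17] = 7a 87 7a

D0: mem[0x15..0x16] <- [d2 9e]
D1: mem[0x10..0x13] <- [19 7a d2 9e]
D2: mem[0x0c..0x10] <- [0f 5a 58 9e cd]
D3: mem[0x16..0x1b] <- [cd 7a d2 9e 67 d2]
query mem[0x11]=0x7a, mem[0x0a]=0x87, mem[0x17]=0x7a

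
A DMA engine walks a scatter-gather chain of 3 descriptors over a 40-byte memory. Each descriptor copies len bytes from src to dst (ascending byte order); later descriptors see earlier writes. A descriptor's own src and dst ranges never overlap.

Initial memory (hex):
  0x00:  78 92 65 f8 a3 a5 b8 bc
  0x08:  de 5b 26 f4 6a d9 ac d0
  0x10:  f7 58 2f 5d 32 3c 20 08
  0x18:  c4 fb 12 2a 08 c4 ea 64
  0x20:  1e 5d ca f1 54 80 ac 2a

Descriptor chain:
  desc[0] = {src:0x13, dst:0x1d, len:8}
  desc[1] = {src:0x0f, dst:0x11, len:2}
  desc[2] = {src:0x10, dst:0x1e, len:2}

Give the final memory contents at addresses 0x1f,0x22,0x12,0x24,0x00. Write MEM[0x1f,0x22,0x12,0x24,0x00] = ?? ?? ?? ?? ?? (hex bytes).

#0 dst[0x1d+8] := {0x5d,0x32,0x3c,0x20,0x08,0xc4,0xfb,0x12}
#1 dst[0x11+2] := {0xd0,0xf7}
#2 dst[0x1e+2] := {0xf7,0xd0}
query mem[0x1f]=0xd0, mem[0x22]=0xc4, mem[0x12]=0xf7, mem[0x24]=0x12, mem[0x00]=0x78

MEM[0x1f,0x22,0x12,0x24,0x00] = d0 c4 f7 12 78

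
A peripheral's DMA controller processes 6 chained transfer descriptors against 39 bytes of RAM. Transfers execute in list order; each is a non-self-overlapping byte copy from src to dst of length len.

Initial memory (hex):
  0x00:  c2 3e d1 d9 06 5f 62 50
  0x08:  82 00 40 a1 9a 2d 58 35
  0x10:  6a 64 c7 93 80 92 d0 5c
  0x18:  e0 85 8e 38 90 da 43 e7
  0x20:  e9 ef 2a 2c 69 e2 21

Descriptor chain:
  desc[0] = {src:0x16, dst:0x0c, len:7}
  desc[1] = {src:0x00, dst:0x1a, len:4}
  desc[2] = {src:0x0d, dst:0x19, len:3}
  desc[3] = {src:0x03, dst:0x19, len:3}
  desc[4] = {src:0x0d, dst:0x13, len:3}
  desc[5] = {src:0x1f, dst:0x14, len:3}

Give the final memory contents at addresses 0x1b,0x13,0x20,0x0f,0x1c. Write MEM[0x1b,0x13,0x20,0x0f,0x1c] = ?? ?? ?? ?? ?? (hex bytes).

MEM[0x1b,0x13,0x20,0x0f,0x1c] = 5f 5c e9 85 d1

#0 dst[0x0c+7] := {0xd0,0x5c,0xe0,0x85,0x8e,0x38,0x90}
#1 dst[0x1a+4] := {0xc2,0x3e,0xd1,0xd9}
#2 dst[0x19+3] := {0x5c,0xe0,0x85}
#3 dst[0x19+3] := {0xd9,0x06,0x5f}
#4 dst[0x13+3] := {0x5c,0xe0,0x85}
#5 dst[0x14+3] := {0xe7,0xe9,0xef}
query mem[0x1b]=0x5f, mem[0x13]=0x5c, mem[0x20]=0xe9, mem[0x0f]=0x85, mem[0x1c]=0xd1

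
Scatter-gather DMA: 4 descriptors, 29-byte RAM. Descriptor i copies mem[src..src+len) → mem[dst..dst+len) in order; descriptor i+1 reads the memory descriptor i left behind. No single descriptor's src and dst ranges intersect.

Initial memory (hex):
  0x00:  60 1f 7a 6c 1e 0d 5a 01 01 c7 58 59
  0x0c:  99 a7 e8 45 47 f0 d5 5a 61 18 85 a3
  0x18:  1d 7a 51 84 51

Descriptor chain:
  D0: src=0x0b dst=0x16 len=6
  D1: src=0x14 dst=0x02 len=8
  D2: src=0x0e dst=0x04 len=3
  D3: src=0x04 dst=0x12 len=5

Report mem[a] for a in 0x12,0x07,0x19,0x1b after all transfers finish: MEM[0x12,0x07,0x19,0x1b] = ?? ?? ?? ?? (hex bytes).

  after D0: wrote 6B at 0x16 = 5999a7e84547
  after D1: wrote 8B at 0x02 = 61185999a7e84547
  after D2: wrote 3B at 0x04 = e84547
  after D3: wrote 5B at 0x12 = e84547e845
query mem[0x12]=0xe8, mem[0x07]=0xe8, mem[0x19]=0xe8, mem[0x1b]=0x47

MEM[0x12,0x07,0x19,0x1b] = e8 e8 e8 47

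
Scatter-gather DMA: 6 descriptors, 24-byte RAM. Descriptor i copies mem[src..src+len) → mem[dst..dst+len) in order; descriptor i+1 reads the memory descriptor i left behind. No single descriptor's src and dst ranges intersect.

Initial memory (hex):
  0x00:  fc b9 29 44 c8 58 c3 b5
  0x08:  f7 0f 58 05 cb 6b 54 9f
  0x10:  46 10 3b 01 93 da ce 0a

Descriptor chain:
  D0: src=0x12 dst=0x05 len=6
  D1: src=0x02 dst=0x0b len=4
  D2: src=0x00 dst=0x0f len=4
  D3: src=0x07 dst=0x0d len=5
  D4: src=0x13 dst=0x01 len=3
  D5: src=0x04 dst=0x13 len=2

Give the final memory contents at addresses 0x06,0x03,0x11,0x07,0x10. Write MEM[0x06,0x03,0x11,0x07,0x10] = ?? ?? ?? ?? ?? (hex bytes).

MEM[0x06,0x03,0x11,0x07,0x10] = 01 da 29 93 0a

[0] 0x12->0x05 len=6 : 3b 01 93 da ce 0a
[1] 0x02->0x0b len=4 : 29 44 c8 3b
[2] 0x00->0x0f len=4 : fc b9 29 44
[3] 0x07->0x0d len=5 : 93 da ce 0a 29
[4] 0x13->0x01 len=3 : 01 93 da
[5] 0x04->0x13 len=2 : c8 3b
query mem[0x06]=0x01, mem[0x03]=0xda, mem[0x11]=0x29, mem[0x07]=0x93, mem[0x10]=0x0a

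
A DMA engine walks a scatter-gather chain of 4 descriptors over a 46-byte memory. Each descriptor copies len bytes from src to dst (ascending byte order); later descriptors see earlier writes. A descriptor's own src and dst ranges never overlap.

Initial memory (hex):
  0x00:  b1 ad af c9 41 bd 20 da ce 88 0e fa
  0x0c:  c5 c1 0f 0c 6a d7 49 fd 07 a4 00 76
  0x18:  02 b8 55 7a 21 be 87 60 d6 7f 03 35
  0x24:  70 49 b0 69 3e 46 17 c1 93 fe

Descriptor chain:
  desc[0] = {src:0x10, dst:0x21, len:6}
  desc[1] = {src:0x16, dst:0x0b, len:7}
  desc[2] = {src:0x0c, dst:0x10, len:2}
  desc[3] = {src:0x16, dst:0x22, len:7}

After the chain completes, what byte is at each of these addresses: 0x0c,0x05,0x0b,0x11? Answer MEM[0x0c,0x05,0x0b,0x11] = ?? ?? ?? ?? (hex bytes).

MEM[0x0c,0x05,0x0b,0x11] = 76 bd 00 02

[0] 0x10->0x21 len=6 : 6a d7 49 fd 07 a4
[1] 0x16->0x0b len=7 : 00 76 02 b8 55 7a 21
[2] 0x0c->0x10 len=2 : 76 02
[3] 0x16->0x22 len=7 : 00 76 02 b8 55 7a 21
query mem[0x0c]=0x76, mem[0x05]=0xbd, mem[0x0b]=0x00, mem[0x11]=0x02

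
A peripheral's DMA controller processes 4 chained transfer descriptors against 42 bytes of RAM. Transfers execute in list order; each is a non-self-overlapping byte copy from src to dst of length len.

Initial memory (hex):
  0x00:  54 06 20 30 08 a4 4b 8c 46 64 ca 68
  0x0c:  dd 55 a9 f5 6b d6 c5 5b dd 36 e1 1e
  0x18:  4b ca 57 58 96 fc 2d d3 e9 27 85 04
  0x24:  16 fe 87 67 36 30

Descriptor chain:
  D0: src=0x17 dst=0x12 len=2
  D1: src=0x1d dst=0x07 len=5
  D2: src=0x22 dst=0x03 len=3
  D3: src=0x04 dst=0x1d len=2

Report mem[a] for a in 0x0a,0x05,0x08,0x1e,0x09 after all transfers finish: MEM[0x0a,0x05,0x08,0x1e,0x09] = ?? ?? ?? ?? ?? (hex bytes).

MEM[0x0a,0x05,0x08,0x1e,0x09] = e9 16 2d 16 d3

[0] 0x17->0x12 len=2 : 1e 4b
[1] 0x1d->0x07 len=5 : fc 2d d3 e9 27
[2] 0x22->0x03 len=3 : 85 04 16
[3] 0x04->0x1d len=2 : 04 16
query mem[0x0a]=0xe9, mem[0x05]=0x16, mem[0x08]=0x2d, mem[0x1e]=0x16, mem[0x09]=0xd3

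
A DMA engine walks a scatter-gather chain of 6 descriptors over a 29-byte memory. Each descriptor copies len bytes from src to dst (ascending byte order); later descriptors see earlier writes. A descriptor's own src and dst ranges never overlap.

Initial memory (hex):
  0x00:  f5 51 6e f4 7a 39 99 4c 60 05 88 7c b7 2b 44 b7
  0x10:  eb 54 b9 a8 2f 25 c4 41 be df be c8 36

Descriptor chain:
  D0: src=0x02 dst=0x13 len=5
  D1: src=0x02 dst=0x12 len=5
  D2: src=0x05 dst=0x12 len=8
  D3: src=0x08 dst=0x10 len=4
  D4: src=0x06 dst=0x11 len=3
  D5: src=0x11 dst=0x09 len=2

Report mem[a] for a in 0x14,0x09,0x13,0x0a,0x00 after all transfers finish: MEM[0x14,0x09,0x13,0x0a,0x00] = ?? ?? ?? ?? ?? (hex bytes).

#0 dst[0x13+5] := {0x6e,0xf4,0x7a,0x39,0x99}
#1 dst[0x12+5] := {0x6e,0xf4,0x7a,0x39,0x99}
#2 dst[0x12+8] := {0x39,0x99,0x4c,0x60,0x05,0x88,0x7c,0xb7}
#3 dst[0x10+4] := {0x60,0x05,0x88,0x7c}
#4 dst[0x11+3] := {0x99,0x4c,0x60}
#5 dst[0x09+2] := {0x99,0x4c}
query mem[0x14]=0x4c, mem[0x09]=0x99, mem[0x13]=0x60, mem[0x0a]=0x4c, mem[0x00]=0xf5

MEM[0x14,0x09,0x13,0x0a,0x00] = 4c 99 60 4c f5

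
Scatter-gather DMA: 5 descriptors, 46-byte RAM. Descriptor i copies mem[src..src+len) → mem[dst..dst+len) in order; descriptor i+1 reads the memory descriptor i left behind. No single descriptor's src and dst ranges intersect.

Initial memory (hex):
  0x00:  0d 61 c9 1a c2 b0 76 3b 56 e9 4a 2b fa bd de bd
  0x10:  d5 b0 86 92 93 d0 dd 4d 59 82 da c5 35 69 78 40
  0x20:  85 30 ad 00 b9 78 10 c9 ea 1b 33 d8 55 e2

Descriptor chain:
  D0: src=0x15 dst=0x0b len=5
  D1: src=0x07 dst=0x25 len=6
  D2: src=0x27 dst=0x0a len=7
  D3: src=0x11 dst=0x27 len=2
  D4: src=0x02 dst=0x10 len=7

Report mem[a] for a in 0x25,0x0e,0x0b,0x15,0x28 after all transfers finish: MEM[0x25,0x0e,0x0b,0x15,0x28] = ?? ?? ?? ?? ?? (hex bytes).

#0 dst[0x0b+5] := {0xd0,0xdd,0x4d,0x59,0x82}
#1 dst[0x25+6] := {0x3b,0x56,0xe9,0x4a,0xd0,0xdd}
#2 dst[0x0a+7] := {0xe9,0x4a,0xd0,0xdd,0xd8,0x55,0xe2}
#3 dst[0x27+2] := {0xb0,0x86}
#4 dst[0x10+7] := {0xc9,0x1a,0xc2,0xb0,0x76,0x3b,0x56}
query mem[0x25]=0x3b, mem[0x0e]=0xd8, mem[0x0b]=0x4a, mem[0x15]=0x3b, mem[0x28]=0x86

MEM[0x25,0x0e,0x0b,0x15,0x28] = 3b d8 4a 3b 86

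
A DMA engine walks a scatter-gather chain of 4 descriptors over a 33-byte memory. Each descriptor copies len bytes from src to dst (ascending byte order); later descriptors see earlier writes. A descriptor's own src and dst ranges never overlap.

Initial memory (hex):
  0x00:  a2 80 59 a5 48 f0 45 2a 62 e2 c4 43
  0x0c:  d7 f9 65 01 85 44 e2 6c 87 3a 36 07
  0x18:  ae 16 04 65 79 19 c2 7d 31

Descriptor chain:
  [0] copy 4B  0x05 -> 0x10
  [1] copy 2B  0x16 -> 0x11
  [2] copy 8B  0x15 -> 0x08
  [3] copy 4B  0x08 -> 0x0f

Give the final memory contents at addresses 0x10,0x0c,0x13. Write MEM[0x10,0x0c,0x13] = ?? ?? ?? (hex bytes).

#0 dst[0x10+4] := {0xf0,0x45,0x2a,0x62}
#1 dst[0x11+2] := {0x36,0x07}
#2 dst[0x08+8] := {0x3a,0x36,0x07,0xae,0x16,0x04,0x65,0x79}
#3 dst[0x0f+4] := {0x3a,0x36,0x07,0xae}
query mem[0x10]=0x36, mem[0x0c]=0x16, mem[0x13]=0x62

MEM[0x10,0x0c,0x13] = 36 16 62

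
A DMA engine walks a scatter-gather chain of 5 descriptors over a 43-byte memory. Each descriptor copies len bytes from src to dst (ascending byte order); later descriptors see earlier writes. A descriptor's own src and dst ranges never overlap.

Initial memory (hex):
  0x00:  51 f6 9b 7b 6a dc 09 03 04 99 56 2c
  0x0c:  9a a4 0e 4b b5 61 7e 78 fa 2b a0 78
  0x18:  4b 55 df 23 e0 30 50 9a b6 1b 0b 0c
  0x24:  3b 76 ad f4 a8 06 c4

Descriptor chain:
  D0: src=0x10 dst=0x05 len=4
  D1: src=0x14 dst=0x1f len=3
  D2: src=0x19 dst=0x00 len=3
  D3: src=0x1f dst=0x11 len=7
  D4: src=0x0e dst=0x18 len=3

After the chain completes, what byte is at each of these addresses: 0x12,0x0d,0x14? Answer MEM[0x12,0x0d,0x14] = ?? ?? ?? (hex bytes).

MEM[0x12,0x0d,0x14] = 2b a4 0b

D0: mem[0x05..0x08] <- [b5 61 7e 78]
D1: mem[0x1f..0x21] <- [fa 2b a0]
D2: mem[0x00..0x02] <- [55 df 23]
D3: mem[0x11..0x17] <- [fa 2b a0 0b 0c 3b 76]
D4: mem[0x18..0x1a] <- [0e 4b b5]
query mem[0x12]=0x2b, mem[0x0d]=0xa4, mem[0x14]=0x0b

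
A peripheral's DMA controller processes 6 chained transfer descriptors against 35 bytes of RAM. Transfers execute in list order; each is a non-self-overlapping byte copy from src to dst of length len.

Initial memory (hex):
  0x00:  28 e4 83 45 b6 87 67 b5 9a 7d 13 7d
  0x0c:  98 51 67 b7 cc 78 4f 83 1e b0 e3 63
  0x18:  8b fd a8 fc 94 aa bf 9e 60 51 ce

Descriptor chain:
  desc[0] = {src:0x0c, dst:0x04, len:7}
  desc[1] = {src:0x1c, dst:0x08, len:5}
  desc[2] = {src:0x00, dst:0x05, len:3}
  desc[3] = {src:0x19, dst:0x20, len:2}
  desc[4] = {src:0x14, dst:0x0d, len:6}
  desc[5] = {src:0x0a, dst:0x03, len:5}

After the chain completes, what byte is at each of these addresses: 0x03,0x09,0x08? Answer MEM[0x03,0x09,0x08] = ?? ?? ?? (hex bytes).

MEM[0x03,0x09,0x08] = bf aa 94

D0: mem[0x04..0x0a] <- [98 51 67 b7 cc 78 4f]
D1: mem[0x08..0x0c] <- [94 aa bf 9e 60]
D2: mem[0x05..0x07] <- [28 e4 83]
D3: mem[0x20..0x21] <- [fd a8]
D4: mem[0x0d..0x12] <- [1e b0 e3 63 8b fd]
D5: mem[0x03..0x07] <- [bf 9e 60 1e b0]
query mem[0x03]=0xbf, mem[0x09]=0xaa, mem[0x08]=0x94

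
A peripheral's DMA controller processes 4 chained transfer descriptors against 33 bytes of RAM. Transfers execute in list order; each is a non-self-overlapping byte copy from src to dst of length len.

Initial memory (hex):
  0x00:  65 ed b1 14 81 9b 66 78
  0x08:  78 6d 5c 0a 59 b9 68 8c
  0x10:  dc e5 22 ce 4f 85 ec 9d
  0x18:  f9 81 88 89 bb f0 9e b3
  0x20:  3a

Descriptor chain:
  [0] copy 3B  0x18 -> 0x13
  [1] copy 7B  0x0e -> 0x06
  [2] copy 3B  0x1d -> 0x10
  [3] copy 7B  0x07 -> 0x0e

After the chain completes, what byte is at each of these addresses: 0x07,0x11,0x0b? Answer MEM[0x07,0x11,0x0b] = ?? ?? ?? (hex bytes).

[0] 0x18->0x13 len=3 : f9 81 88
[1] 0x0e->0x06 len=7 : 68 8c dc e5 22 f9 81
[2] 0x1d->0x10 len=3 : f0 9e b3
[3] 0x07->0x0e len=7 : 8c dc e5 22 f9 81 b9
query mem[0x07]=0x8c, mem[0x11]=0x22, mem[0x0b]=0xf9

MEM[0x07,0x11,0x0b] = 8c 22 f9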